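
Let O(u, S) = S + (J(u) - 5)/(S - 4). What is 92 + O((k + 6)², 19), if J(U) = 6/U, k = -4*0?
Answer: 9961/90 ≈ 110.68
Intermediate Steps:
k = 0
O(u, S) = S + (-5 + 6/u)/(-4 + S) (O(u, S) = S + (6/u - 5)/(S - 4) = S + (-5 + 6/u)/(-4 + S))
92 + O((k + 6)², 19) = 92 + (6 + (0 + 6)²*(-5 + 19² - 4*19))/(((0 + 6)²)*(-4 + 19)) = 92 + (6 + 6²*(-5 + 361 - 76))/(6²*15) = 92 + (1/15)*(6 + 36*280)/36 = 92 + (1/36)*(1/15)*(6 + 10080) = 92 + (1/36)*(1/15)*10086 = 92 + 1681/90 = 9961/90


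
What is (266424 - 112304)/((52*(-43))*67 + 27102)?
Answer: -15412/12271 ≈ -1.2560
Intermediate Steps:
(266424 - 112304)/((52*(-43))*67 + 27102) = 154120/(-2236*67 + 27102) = 154120/(-149812 + 27102) = 154120/(-122710) = 154120*(-1/122710) = -15412/12271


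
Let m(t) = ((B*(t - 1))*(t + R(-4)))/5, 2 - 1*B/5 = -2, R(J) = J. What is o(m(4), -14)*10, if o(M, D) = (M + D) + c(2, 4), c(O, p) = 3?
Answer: -110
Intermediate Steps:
B = 20 (B = 10 - 5*(-2) = 10 + 10 = 20)
m(t) = (-20 + 20*t)*(-4 + t)/5 (m(t) = ((20*(t - 1))*(t - 4))/5 = ((20*(-1 + t))*(-4 + t))*(⅕) = ((-20 + 20*t)*(-4 + t))*(⅕) = (-20 + 20*t)*(-4 + t)/5)
o(M, D) = 3 + D + M (o(M, D) = (M + D) + 3 = (D + M) + 3 = 3 + D + M)
o(m(4), -14)*10 = (3 - 14 + (16 - 20*4 + 4*4²))*10 = (3 - 14 + (16 - 80 + 4*16))*10 = (3 - 14 + (16 - 80 + 64))*10 = (3 - 14 + 0)*10 = -11*10 = -110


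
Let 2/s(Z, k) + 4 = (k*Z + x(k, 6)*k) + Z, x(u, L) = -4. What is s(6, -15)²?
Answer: 1/196 ≈ 0.0051020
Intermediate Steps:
s(Z, k) = 2/(-4 + Z - 4*k + Z*k) (s(Z, k) = 2/(-4 + ((k*Z - 4*k) + Z)) = 2/(-4 + ((Z*k - 4*k) + Z)) = 2/(-4 + ((-4*k + Z*k) + Z)) = 2/(-4 + (Z - 4*k + Z*k)) = 2/(-4 + Z - 4*k + Z*k))
s(6, -15)² = (2/(-4 + 6 - 4*(-15) + 6*(-15)))² = (2/(-4 + 6 + 60 - 90))² = (2/(-28))² = (2*(-1/28))² = (-1/14)² = 1/196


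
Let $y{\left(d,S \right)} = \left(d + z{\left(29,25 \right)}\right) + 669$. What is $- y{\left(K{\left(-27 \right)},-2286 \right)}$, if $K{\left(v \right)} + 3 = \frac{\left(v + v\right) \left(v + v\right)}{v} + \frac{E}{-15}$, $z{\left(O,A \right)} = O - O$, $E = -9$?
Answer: $- \frac{2793}{5} \approx -558.6$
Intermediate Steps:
$z{\left(O,A \right)} = 0$
$K{\left(v \right)} = - \frac{12}{5} + 4 v$ ($K{\left(v \right)} = -3 + \left(\frac{\left(v + v\right) \left(v + v\right)}{v} - \frac{9}{-15}\right) = -3 + \left(\frac{2 v 2 v}{v} - - \frac{3}{5}\right) = -3 + \left(\frac{4 v^{2}}{v} + \frac{3}{5}\right) = -3 + \left(4 v + \frac{3}{5}\right) = -3 + \left(\frac{3}{5} + 4 v\right) = - \frac{12}{5} + 4 v$)
$y{\left(d,S \right)} = 669 + d$ ($y{\left(d,S \right)} = \left(d + 0\right) + 669 = d + 669 = 669 + d$)
$- y{\left(K{\left(-27 \right)},-2286 \right)} = - (669 + \left(- \frac{12}{5} + 4 \left(-27\right)\right)) = - (669 - \frac{552}{5}) = \left(-1\right) \frac{2793}{5} = - \frac{2793}{5}$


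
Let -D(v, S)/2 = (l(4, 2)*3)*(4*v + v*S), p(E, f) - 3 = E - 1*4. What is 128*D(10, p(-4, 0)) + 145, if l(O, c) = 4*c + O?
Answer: 92305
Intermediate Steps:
p(E, f) = -1 + E (p(E, f) = 3 + (E - 1*4) = 3 + (E - 4) = 3 + (-4 + E) = -1 + E)
l(O, c) = O + 4*c
D(v, S) = -288*v - 72*S*v (D(v, S) = -2*(4 + 4*2)*3*(4*v + v*S) = -2*(4 + 8)*3*(4*v + S*v) = -2*12*3*(4*v + S*v) = -72*(4*v + S*v) = -2*(144*v + 36*S*v) = -288*v - 72*S*v)
128*D(10, p(-4, 0)) + 145 = 128*(-72*10*(4 + (-1 - 4))) + 145 = 128*(-72*10*(4 - 5)) + 145 = 128*(-72*10*(-1)) + 145 = 128*720 + 145 = 92160 + 145 = 92305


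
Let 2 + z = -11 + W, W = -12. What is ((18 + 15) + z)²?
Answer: 64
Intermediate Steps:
z = -25 (z = -2 + (-11 - 12) = -2 - 23 = -25)
((18 + 15) + z)² = ((18 + 15) - 25)² = (33 - 25)² = 8² = 64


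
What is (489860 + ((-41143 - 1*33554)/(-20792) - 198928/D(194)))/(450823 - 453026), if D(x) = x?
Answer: -985900594761/4443063272 ≈ -221.90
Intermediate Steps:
(489860 + ((-41143 - 1*33554)/(-20792) - 198928/D(194)))/(450823 - 453026) = (489860 + ((-41143 - 1*33554)/(-20792) - 198928/194))/(450823 - 453026) = (489860 + ((-41143 - 33554)*(-1/20792) - 198928*1/194))/(-2203) = (489860 + (-74697*(-1/20792) - 99464/97))*(-1/2203) = (489860 + (74697/20792 - 99464/97))*(-1/2203) = (489860 - 2060809879/2016824)*(-1/2203) = (985900594761/2016824)*(-1/2203) = -985900594761/4443063272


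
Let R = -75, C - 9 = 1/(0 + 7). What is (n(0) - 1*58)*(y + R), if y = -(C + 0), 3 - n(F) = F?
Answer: 32395/7 ≈ 4627.9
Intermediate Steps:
C = 64/7 (C = 9 + 1/(0 + 7) = 9 + 1/7 = 9 + ⅐ = 64/7 ≈ 9.1429)
n(F) = 3 - F
y = -64/7 (y = -(64/7 + 0) = -1*64/7 = -64/7 ≈ -9.1429)
(n(0) - 1*58)*(y + R) = ((3 - 1*0) - 1*58)*(-64/7 - 75) = ((3 + 0) - 58)*(-589/7) = (3 - 58)*(-589/7) = -55*(-589/7) = 32395/7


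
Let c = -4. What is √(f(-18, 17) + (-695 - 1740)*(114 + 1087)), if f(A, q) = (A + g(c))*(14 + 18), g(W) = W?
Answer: I*√2925139 ≈ 1710.3*I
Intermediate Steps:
f(A, q) = -128 + 32*A (f(A, q) = (A - 4)*(14 + 18) = (-4 + A)*32 = -128 + 32*A)
√(f(-18, 17) + (-695 - 1740)*(114 + 1087)) = √((-128 + 32*(-18)) + (-695 - 1740)*(114 + 1087)) = √((-128 - 576) - 2435*1201) = √(-704 - 2924435) = √(-2925139) = I*√2925139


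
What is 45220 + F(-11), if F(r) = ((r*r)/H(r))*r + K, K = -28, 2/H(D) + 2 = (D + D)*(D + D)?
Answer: -275579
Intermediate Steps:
H(D) = 2/(-2 + 4*D**2) (H(D) = 2/(-2 + (D + D)*(D + D)) = 2/(-2 + (2*D)*(2*D)) = 2/(-2 + 4*D**2))
F(r) = -28 + r**3*(-1 + 2*r**2) (F(r) = ((r*r)/(1/(-1 + 2*r**2)))*r - 28 = (r**2*(-1 + 2*r**2))*r - 28 = r**3*(-1 + 2*r**2) - 28 = -28 + r**3*(-1 + 2*r**2))
45220 + F(-11) = 45220 + (-28 - 1*(-11)**3 + 2*(-11)**5) = 45220 + (-28 - 1*(-1331) + 2*(-161051)) = 45220 + (-28 + 1331 - 322102) = 45220 - 320799 = -275579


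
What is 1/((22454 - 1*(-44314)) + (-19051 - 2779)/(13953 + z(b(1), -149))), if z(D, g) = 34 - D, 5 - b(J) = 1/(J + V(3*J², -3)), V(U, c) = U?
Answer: 55929/3734180152 ≈ 1.4978e-5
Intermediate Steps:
b(J) = 5 - 1/(J + 3*J²)
1/((22454 - 1*(-44314)) + (-19051 - 2779)/(13953 + z(b(1), -149))) = 1/((22454 - 1*(-44314)) + (-19051 - 2779)/(13953 + (34 - (-1 + 5*1 + 15*1²)/(1*(1 + 3*1))))) = 1/((22454 + 44314) - 21830/(13953 + (34 - (-1 + 5 + 15*1)/(1 + 3)))) = 1/(66768 - 21830/(13953 + (34 - (-1 + 5 + 15)/4))) = 1/(66768 - 21830/(13953 + (34 - 19/4))) = 1/(66768 - 21830/(13953 + 117/4)) = 1/(66768 - 21830/55929/4) = 1/(66768 - 21830*4/55929) = 1/(66768 - 87320/55929) = 1/(3734180152/55929) = 55929/3734180152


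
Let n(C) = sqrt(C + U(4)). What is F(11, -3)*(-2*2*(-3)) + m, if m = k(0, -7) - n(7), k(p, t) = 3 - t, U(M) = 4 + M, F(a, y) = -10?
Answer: -110 - sqrt(15) ≈ -113.87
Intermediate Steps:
n(C) = sqrt(8 + C) (n(C) = sqrt(C + (4 + 4)) = sqrt(C + 8) = sqrt(8 + C))
m = 10 - sqrt(15) (m = (3 - 1*(-7)) - sqrt(8 + 7) = (3 + 7) - sqrt(15) = 10 - sqrt(15) ≈ 6.1270)
F(11, -3)*(-2*2*(-3)) + m = -10*(-2*2)*(-3) + (10 - sqrt(15)) = -(-40)*(-3) + (10 - sqrt(15)) = -10*12 + (10 - sqrt(15)) = -120 + (10 - sqrt(15)) = -110 - sqrt(15)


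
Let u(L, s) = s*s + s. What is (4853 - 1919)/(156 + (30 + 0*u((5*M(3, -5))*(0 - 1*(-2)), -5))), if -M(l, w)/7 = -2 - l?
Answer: 489/31 ≈ 15.774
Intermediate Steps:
M(l, w) = 14 + 7*l (M(l, w) = -7*(-2 - l) = 14 + 7*l)
u(L, s) = s + s² (u(L, s) = s² + s = s + s²)
(4853 - 1919)/(156 + (30 + 0*u((5*M(3, -5))*(0 - 1*(-2)), -5))) = (4853 - 1919)/(156 + (30 + 0*(-5*(1 - 5)))) = 2934/(156 + (30 + 0*(-5*(-4)))) = 2934/(156 + (30 + 0*20)) = 2934/(156 + (30 + 0)) = 2934/(156 + 30) = 2934/186 = 2934*(1/186) = 489/31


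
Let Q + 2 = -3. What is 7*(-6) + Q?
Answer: -47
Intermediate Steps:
Q = -5 (Q = -2 - 3 = -5)
7*(-6) + Q = 7*(-6) - 5 = -42 - 5 = -47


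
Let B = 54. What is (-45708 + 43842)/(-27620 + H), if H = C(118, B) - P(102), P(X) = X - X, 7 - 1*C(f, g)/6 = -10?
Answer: 933/13759 ≈ 0.067810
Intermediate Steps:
C(f, g) = 102 (C(f, g) = 42 - 6*(-10) = 42 + 60 = 102)
P(X) = 0
H = 102 (H = 102 - 1*0 = 102 + 0 = 102)
(-45708 + 43842)/(-27620 + H) = (-45708 + 43842)/(-27620 + 102) = -1866/(-27518) = -1866*(-1/27518) = 933/13759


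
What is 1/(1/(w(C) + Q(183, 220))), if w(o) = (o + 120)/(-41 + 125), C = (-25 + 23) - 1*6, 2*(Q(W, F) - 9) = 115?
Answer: 407/6 ≈ 67.833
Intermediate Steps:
Q(W, F) = 133/2 (Q(W, F) = 9 + (1/2)*115 = 9 + 115/2 = 133/2)
C = -8 (C = -2 - 6 = -8)
w(o) = 10/7 + o/84 (w(o) = (120 + o)/84 = (120 + o)*(1/84) = 10/7 + o/84)
1/(1/(w(C) + Q(183, 220))) = 1/(1/((10/7 + (1/84)*(-8)) + 133/2)) = 1/(1/((10/7 - 2/21) + 133/2)) = 1/(1/(4/3 + 133/2)) = 1/(1/(407/6)) = 1/(6/407) = 407/6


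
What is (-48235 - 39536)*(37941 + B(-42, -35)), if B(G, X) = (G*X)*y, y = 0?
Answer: -3330119511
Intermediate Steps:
B(G, X) = 0 (B(G, X) = (G*X)*0 = 0)
(-48235 - 39536)*(37941 + B(-42, -35)) = (-48235 - 39536)*(37941 + 0) = -87771*37941 = -3330119511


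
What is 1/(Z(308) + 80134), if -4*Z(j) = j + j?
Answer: 1/79980 ≈ 1.2503e-5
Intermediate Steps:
Z(j) = -j/2 (Z(j) = -(j + j)/4 = -j/2)
1/(Z(308) + 80134) = 1/(-1/2*308 + 80134) = 1/(-154 + 80134) = 1/79980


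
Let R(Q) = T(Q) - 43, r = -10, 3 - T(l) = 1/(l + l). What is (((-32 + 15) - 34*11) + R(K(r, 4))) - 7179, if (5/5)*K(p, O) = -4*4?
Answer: -243519/32 ≈ -7610.0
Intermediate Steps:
T(l) = 3 - 1/(2*l) (T(l) = 3 - 1/(l + l) = 3 - 1/(2*l))
K(p, O) = -16 (K(p, O) = -4*4 = -16)
R(Q) = -40 - 1/(2*Q) (R(Q) = (3 - 1/(2*Q)) - 43 = -40 - 1/(2*Q))
(((-32 + 15) - 34*11) + R(K(r, 4))) - 7179 = (((-32 + 15) - 34*11) + (-40 - ½/(-16))) - 7179 = ((-17 - 374) + (-40 - ½*(-1/16))) - 7179 = (-391 + (-40 + 1/32)) - 7179 = (-391 - 1279/32) - 7179 = -13791/32 - 7179 = -243519/32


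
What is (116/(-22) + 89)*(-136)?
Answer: -125256/11 ≈ -11387.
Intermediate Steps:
(116/(-22) + 89)*(-136) = (116*(-1/22) + 89)*(-136) = (-58/11 + 89)*(-136) = (921/11)*(-136) = -125256/11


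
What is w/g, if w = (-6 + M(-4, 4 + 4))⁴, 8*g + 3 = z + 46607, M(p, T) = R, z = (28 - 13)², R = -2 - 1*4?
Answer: 165888/46829 ≈ 3.5424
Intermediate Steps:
R = -6 (R = -2 - 4 = -6)
z = 225 (z = 15² = 225)
M(p, T) = -6
g = 46829/8 (g = -3/8 + (225 + 46607)/8 = -3/8 + (⅛)*46832 = -3/8 + 5854 = 46829/8 ≈ 5853.6)
w = 20736 (w = (-6 - 6)⁴ = (-12)⁴ = 20736)
w/g = 20736/(46829/8) = 20736*(8/46829) = 165888/46829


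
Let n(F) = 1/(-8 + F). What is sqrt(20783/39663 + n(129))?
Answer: sqrt(11257267242)/145431 ≈ 0.72956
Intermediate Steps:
sqrt(20783/39663 + n(129)) = sqrt(20783/39663 + 1/(-8 + 129)) = sqrt(20783*(1/39663) + 1/121) = sqrt(20783/39663 + 1/121) = sqrt(2554406/4799223) = sqrt(11257267242)/145431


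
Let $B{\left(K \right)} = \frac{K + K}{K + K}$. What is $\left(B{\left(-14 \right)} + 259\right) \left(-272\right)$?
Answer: $-70720$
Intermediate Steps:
$B{\left(K \right)} = 1$ ($B{\left(K \right)} = \frac{2 K}{2 K} = 2 K \frac{1}{2 K} = 1$)
$\left(B{\left(-14 \right)} + 259\right) \left(-272\right) = \left(1 + 259\right) \left(-272\right) = 260 \left(-272\right) = -70720$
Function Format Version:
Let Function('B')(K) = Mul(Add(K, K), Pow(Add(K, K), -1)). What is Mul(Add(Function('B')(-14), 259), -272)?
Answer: -70720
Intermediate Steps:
Function('B')(K) = 1 (Function('B')(K) = Mul(Mul(2, K), Pow(Mul(2, K), -1)) = Mul(Mul(2, K), Mul(Rational(1, 2), Pow(K, -1))) = 1)
Mul(Add(Function('B')(-14), 259), -272) = Mul(Add(1, 259), -272) = Mul(260, -272) = -70720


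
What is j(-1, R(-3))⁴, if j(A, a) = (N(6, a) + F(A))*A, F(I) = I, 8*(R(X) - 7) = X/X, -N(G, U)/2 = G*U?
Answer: 895745041/16 ≈ 5.5984e+7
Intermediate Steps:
N(G, U) = -2*G*U
R(X) = 57/8 (R(X) = 7 + (X/X)/8 = 7 + (⅛)*1 = 7 + ⅛ = 57/8)
j(A, a) = A*(A - 12*a) (j(A, a) = (-2*6*a + A)*A = (-12*a + A)*A = (A - 12*a)*A = A*(A - 12*a))
j(-1, R(-3))⁴ = (-(-1 - 12*57/8))⁴ = (-(-1 - 171/2))⁴ = (-1*(-173/2))⁴ = (173/2)⁴ = 895745041/16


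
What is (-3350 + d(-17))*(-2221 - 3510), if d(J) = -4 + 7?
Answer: 19181657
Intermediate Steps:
d(J) = 3
(-3350 + d(-17))*(-2221 - 3510) = (-3350 + 3)*(-2221 - 3510) = -3347*(-5731) = 19181657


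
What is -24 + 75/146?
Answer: -3429/146 ≈ -23.486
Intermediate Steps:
-24 + 75/146 = -3429/146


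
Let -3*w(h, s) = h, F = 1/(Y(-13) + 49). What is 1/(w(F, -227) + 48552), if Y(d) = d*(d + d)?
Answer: 1161/56368871 ≈ 2.0596e-5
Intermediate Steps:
Y(d) = 2*d² (Y(d) = d*(2*d) = 2*d²)
F = 1/387 (F = 1/(2*(-13)² + 49) = 1/(2*169 + 49) = 1/(338 + 49) = 1/387 ≈ 0.0025840)
w(h, s) = -h/3
1/(w(F, -227) + 48552) = 1/(-⅓*1/387 + 48552) = 1/(-1/1161 + 48552) = 1/(56368871/1161) = 1161/56368871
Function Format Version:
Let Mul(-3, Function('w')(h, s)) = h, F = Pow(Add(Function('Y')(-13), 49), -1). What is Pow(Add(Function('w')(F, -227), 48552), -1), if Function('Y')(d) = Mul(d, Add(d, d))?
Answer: Rational(1161, 56368871) ≈ 2.0596e-5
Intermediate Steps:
Function('Y')(d) = Mul(2, Pow(d, 2)) (Function('Y')(d) = Mul(d, Mul(2, d)) = Mul(2, Pow(d, 2)))
F = Rational(1, 387) (F = Pow(Add(Mul(2, Pow(-13, 2)), 49), -1) = Pow(Add(Mul(2, 169), 49), -1) = Pow(Add(338, 49), -1) = Pow(387, -1) = Rational(1, 387) ≈ 0.0025840)
Function('w')(h, s) = Mul(Rational(-1, 3), h)
Pow(Add(Function('w')(F, -227), 48552), -1) = Pow(Add(Mul(Rational(-1, 3), Rational(1, 387)), 48552), -1) = Pow(Add(Rational(-1, 1161), 48552), -1) = Pow(Rational(56368871, 1161), -1) = Rational(1161, 56368871)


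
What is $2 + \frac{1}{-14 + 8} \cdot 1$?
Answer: $\frac{11}{6} \approx 1.8333$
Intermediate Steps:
$2 + \frac{1}{-14 + 8} \cdot 1 = 2 + \frac{1}{-6} \cdot 1 = 2 - \frac{1}{6} = \frac{11}{6}$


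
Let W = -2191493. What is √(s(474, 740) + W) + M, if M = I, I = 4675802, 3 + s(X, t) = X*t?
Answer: 4675802 + 4*I*√115046 ≈ 4.6758e+6 + 1356.7*I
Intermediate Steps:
s(X, t) = -3 + X*t
M = 4675802
√(s(474, 740) + W) + M = √((-3 + 474*740) - 2191493) + 4675802 = √((-3 + 350760) - 2191493) + 4675802 = √(350757 - 2191493) + 4675802 = √(-1840736) + 4675802 = 4*I*√115046 + 4675802 = 4675802 + 4*I*√115046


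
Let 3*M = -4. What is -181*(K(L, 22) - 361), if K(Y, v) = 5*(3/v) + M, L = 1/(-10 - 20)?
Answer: 4320289/66 ≈ 65459.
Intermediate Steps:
M = -4/3 (M = (1/3)*(-4) = -4/3 ≈ -1.3333)
L = -1/30 (L = 1/(-30) = -1/30 ≈ -0.033333)
K(Y, v) = -4/3 + 15/v (K(Y, v) = 5*(3/v) - 4/3 = 15/v - 4/3 = -4/3 + 15/v)
-181*(K(L, 22) - 361) = -181*((-4/3 + 15/22) - 361) = -181*(-43/66 - 361) = -181*(-23869/66) = 4320289/66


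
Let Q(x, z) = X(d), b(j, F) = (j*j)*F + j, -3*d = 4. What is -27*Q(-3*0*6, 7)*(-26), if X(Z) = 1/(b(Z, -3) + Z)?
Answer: -351/4 ≈ -87.750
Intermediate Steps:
d = -4/3 (d = -1/3*4 = -4/3 ≈ -1.3333)
b(j, F) = j + F*j**2 (b(j, F) = j**2*F + j = F*j**2 + j = j + F*j**2)
X(Z) = 1/(Z + Z*(1 - 3*Z)) (X(Z) = 1/(Z*(1 - 3*Z) + Z) = 1/(Z + Z*(1 - 3*Z)))
Q(x, z) = -1/8 (Q(x, z) = -1/((-4/3)*(-2 + 3*(-4/3))) = -1*(-3/4)/(-2 - 4) = -1*(-3/4)/(-6) = -1*(-3/4)*(-1/6) = -1/8)
-27*Q(-3*0*6, 7)*(-26) = -27*(-1/8)*(-26) = (27/8)*(-26) = -351/4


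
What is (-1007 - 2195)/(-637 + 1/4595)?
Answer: 7356595/1463507 ≈ 5.0267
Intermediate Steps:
(-1007 - 2195)/(-637 + 1/4595) = -3202/(-637 + 1/4595) = -3202/(-2927014/4595) = -3202*(-4595/2927014) = 7356595/1463507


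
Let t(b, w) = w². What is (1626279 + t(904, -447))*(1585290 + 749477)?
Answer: 4263490001496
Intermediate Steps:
(1626279 + t(904, -447))*(1585290 + 749477) = (1626279 + (-447)²)*(1585290 + 749477) = (1626279 + 199809)*2334767 = 1826088*2334767 = 4263490001496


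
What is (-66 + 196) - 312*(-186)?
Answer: 58162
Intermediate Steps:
(-66 + 196) - 312*(-186) = 130 + 58032 = 58162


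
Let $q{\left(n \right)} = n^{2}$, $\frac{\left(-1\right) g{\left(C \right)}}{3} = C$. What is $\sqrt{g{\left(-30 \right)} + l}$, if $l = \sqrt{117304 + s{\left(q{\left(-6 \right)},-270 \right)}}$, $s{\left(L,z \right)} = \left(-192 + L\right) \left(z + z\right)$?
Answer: $\sqrt{90 + 2 \sqrt{50386}} \approx 23.215$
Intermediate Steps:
$g{\left(C \right)} = - 3 C$
$s{\left(L,z \right)} = 2 z \left(-192 + L\right)$ ($s{\left(L,z \right)} = \left(-192 + L\right) 2 z = 2 z \left(-192 + L\right)$)
$l = 2 \sqrt{50386}$ ($l = \sqrt{117304 + 2 \left(-270\right) \left(-192 + \left(-6\right)^{2}\right)} = \sqrt{117304 + 2 \left(-270\right) \left(-192 + 36\right)} = \sqrt{117304 + 2 \left(-270\right) \left(-156\right)} = \sqrt{117304 + 84240} = \sqrt{201544} = 2 \sqrt{50386} \approx 448.94$)
$\sqrt{g{\left(-30 \right)} + l} = \sqrt{\left(-3\right) \left(-30\right) + 2 \sqrt{50386}} = \sqrt{90 + 2 \sqrt{50386}}$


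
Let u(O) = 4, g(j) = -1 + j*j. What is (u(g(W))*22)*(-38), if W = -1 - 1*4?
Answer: -3344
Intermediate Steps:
W = -5 (W = -1 - 4 = -5)
g(j) = -1 + j**2
(u(g(W))*22)*(-38) = (4*22)*(-38) = 88*(-38) = -3344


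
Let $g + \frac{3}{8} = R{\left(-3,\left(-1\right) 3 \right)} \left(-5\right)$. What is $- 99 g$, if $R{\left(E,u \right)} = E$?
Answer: $- \frac{11583}{8} \approx -1447.9$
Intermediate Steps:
$g = \frac{117}{8}$ ($g = - \frac{3}{8} - -15 = - \frac{3}{8} + 15 = \frac{117}{8} \approx 14.625$)
$- 99 g = \left(-99\right) \frac{117}{8} = - \frac{11583}{8}$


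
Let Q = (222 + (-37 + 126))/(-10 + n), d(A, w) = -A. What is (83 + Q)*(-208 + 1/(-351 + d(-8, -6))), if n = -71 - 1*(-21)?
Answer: -9517423/588 ≈ -16186.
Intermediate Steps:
n = -50 (n = -71 + 21 = -50)
Q = -311/60 (Q = (222 + (-37 + 126))/(-10 - 50) = (222 + 89)/(-60) = 311*(-1/60) = -311/60 ≈ -5.1833)
(83 + Q)*(-208 + 1/(-351 + d(-8, -6))) = (83 - 311/60)*(-208 + 1/(-351 - 1*(-8))) = 4669*(-208 + 1/(-351 + 8))/60 = 4669*(-208 + 1/(-343))/60 = 4669*(-208 - 1/343)/60 = (4669/60)*(-71345/343) = -9517423/588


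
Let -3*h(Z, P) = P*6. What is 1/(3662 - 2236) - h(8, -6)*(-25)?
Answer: 427801/1426 ≈ 300.00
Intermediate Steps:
h(Z, P) = -2*P (h(Z, P) = -P*6/3 = -2*P)
1/(3662 - 2236) - h(8, -6)*(-25) = 1/(3662 - 2236) - (-2*(-6))*(-25) = 1/1426 - 12*(-25) = 1/1426 - 1*(-300) = 1/1426 + 300 = 427801/1426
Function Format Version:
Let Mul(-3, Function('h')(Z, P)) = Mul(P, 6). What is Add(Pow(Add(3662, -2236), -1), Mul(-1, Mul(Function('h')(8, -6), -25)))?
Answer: Rational(427801, 1426) ≈ 300.00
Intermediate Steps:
Function('h')(Z, P) = Mul(-2, P) (Function('h')(Z, P) = Mul(Rational(-1, 3), Mul(P, 6)) = Mul(Rational(-1, 3), Mul(6, P)) = Mul(-2, P))
Add(Pow(Add(3662, -2236), -1), Mul(-1, Mul(Function('h')(8, -6), -25))) = Add(Pow(Add(3662, -2236), -1), Mul(-1, Mul(Mul(-2, -6), -25))) = Add(Pow(1426, -1), Mul(-1, Mul(12, -25))) = Add(Rational(1, 1426), Mul(-1, -300)) = Add(Rational(1, 1426), 300) = Rational(427801, 1426)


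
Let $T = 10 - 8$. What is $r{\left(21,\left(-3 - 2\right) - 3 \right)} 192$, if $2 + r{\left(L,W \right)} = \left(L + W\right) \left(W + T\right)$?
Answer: $-15360$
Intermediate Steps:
$T = 2$ ($T = 10 - 8 = 2$)
$r{\left(L,W \right)} = -2 + \left(2 + W\right) \left(L + W\right)$ ($r{\left(L,W \right)} = -2 + \left(L + W\right) \left(W + 2\right) = -2 + \left(L + W\right) \left(2 + W\right) = -2 + \left(2 + W\right) \left(L + W\right)$)
$r{\left(21,\left(-3 - 2\right) - 3 \right)} 192 = \left(-2 + \left(\left(-3 - 2\right) - 3\right)^{2} + 2 \cdot 21 + 2 \left(\left(-3 - 2\right) - 3\right) + 21 \left(\left(-3 - 2\right) - 3\right)\right) 192 = \left(-2 + \left(-5 - 3\right)^{2} + 42 + 2 \left(-5 - 3\right) + 21 \left(-5 - 3\right)\right) 192 = \left(-2 + \left(-8\right)^{2} + 42 + 2 \left(-8\right) + 21 \left(-8\right)\right) 192 = \left(-2 + 64 + 42 - 16 - 168\right) 192 = \left(-80\right) 192 = -15360$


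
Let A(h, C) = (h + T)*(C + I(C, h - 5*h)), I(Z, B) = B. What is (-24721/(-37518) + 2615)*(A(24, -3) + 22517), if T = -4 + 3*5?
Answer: 934827256066/18759 ≈ 4.9834e+7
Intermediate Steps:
T = 11 (T = -4 + 15 = 11)
A(h, C) = (11 + h)*(C - 4*h) (A(h, C) = (h + 11)*(C + (h - 5*h)) = (11 + h)*(C - 4*h))
(-24721/(-37518) + 2615)*(A(24, -3) + 22517) = (-24721/(-37518) + 2615)*((-44*24 - 4*24**2 + 11*(-3) - 3*24) + 22517) = (-24721*(-1/37518) + 2615)*((-1056 - 4*576 - 33 - 72) + 22517) = (24721/37518 + 2615)*((-1056 - 2304 - 33 - 72) + 22517) = 98134291*(-3465 + 22517)/37518 = (98134291/37518)*19052 = 934827256066/18759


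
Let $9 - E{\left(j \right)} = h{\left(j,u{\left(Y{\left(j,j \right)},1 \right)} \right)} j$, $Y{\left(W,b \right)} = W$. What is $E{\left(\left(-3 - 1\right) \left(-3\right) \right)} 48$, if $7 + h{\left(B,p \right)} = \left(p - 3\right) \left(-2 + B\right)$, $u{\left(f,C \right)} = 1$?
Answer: $15984$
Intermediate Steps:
$h{\left(B,p \right)} = -7 + \left(-3 + p\right) \left(-2 + B\right)$ ($h{\left(B,p \right)} = -7 + \left(p - 3\right) \left(-2 + B\right) = -7 + \left(-3 + p\right) \left(-2 + B\right)$)
$E{\left(j \right)} = 9 - j \left(-3 - 2 j\right)$ ($E{\left(j \right)} = 9 - \left(-1 - 3 j - 2 + j 1\right) j = 9 - \left(-1 - 3 j - 2 + j\right) j = 9 - \left(-3 - 2 j\right) j = 9 - j \left(-3 - 2 j\right)$)
$E{\left(\left(-3 - 1\right) \left(-3\right) \right)} 48 = \left(9 + \left(-3 - 1\right) \left(-3\right) \left(3 + 2 \left(-3 - 1\right) \left(-3\right)\right)\right) 48 = \left(9 + \left(-4\right) \left(-3\right) \left(3 + 2 \left(\left(-4\right) \left(-3\right)\right)\right)\right) 48 = \left(9 + 12 \left(3 + 2 \cdot 12\right)\right) 48 = \left(9 + 12 \left(3 + 24\right)\right) 48 = \left(9 + 12 \cdot 27\right) 48 = \left(9 + 324\right) 48 = 333 \cdot 48 = 15984$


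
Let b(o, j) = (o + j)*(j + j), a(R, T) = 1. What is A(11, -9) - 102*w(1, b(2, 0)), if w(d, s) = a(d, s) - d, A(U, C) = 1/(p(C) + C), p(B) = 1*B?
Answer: -1/18 ≈ -0.055556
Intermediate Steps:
b(o, j) = 2*j*(j + o) (b(o, j) = (j + o)*(2*j) = 2*j*(j + o))
p(B) = B
A(U, C) = 1/(2*C) (A(U, C) = 1/(C + C) = 1/(2*C))
w(d, s) = 1 - d
A(11, -9) - 102*w(1, b(2, 0)) = (½)/(-9) - 102*(1 - 1*1) = (½)*(-⅑) - 102*(1 - 1) = -1/18 - 102*0 = -1/18 + 0 = -1/18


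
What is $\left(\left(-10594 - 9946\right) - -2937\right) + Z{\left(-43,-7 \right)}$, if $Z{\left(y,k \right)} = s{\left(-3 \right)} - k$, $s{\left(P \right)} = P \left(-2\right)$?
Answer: $-17590$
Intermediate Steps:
$s{\left(P \right)} = - 2 P$
$Z{\left(y,k \right)} = 6 - k$ ($Z{\left(y,k \right)} = \left(-2\right) \left(-3\right) - k = 6 - k$)
$\left(\left(-10594 - 9946\right) - -2937\right) + Z{\left(-43,-7 \right)} = \left(\left(-10594 - 9946\right) - -2937\right) + \left(6 - -7\right) = \left(-20540 + 2937\right) + \left(6 + 7\right) = -17603 + 13 = -17590$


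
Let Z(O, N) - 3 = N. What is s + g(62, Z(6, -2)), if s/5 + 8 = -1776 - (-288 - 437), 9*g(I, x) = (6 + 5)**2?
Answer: -47534/9 ≈ -5281.6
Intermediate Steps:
Z(O, N) = 3 + N
g(I, x) = 121/9 (g(I, x) = (6 + 5)**2/9 = (1/9)*11**2 = (1/9)*121 = 121/9)
s = -5295 (s = -40 + 5*(-1776 - (-288 - 437)) = -40 + 5*(-1776 - 1*(-725)) = -40 + 5*(-1776 + 725) = -40 + 5*(-1051) = -40 - 5255 = -5295)
s + g(62, Z(6, -2)) = -5295 + 121/9 = -47534/9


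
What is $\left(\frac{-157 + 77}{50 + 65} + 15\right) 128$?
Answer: $\frac{42112}{23} \approx 1831.0$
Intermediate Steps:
$\left(\frac{-157 + 77}{50 + 65} + 15\right) 128 = \left(- \frac{80}{115} + 15\right) 128 = \left(\left(-80\right) \frac{1}{115} + 15\right) 128 = \left(- \frac{16}{23} + 15\right) 128 = \frac{329}{23} \cdot 128 = \frac{42112}{23}$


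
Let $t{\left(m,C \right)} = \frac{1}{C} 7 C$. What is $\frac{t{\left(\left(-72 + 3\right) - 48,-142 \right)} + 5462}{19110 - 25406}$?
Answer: $- \frac{5469}{6296} \approx -0.86865$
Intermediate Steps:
$t{\left(m,C \right)} = 7$ ($t{\left(m,C \right)} = \frac{7}{C} C = 7$)
$\frac{t{\left(\left(-72 + 3\right) - 48,-142 \right)} + 5462}{19110 - 25406} = \frac{7 + 5462}{19110 - 25406} = \frac{5469}{-6296} = 5469 \left(- \frac{1}{6296}\right) = - \frac{5469}{6296}$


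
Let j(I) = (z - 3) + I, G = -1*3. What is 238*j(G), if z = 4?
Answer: -476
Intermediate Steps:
G = -3
j(I) = 1 + I (j(I) = (4 - 3) + I = 1 + I)
238*j(G) = 238*(1 - 3) = 238*(-2) = -476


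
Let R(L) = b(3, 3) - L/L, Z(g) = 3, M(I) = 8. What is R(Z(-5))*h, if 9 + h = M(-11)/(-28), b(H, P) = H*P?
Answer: -520/7 ≈ -74.286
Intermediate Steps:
R(L) = 8 (R(L) = 3*3 - L/L = 9 - 1*1 = 9 - 1 = 8)
h = -65/7 (h = -9 + 8/(-28) = -9 + 8*(-1/28) = -9 - 2/7 = -65/7 ≈ -9.2857)
R(Z(-5))*h = 8*(-65/7) = -520/7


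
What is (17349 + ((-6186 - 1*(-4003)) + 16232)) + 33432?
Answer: 64830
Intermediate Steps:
(17349 + ((-6186 - 1*(-4003)) + 16232)) + 33432 = (17349 + ((-6186 + 4003) + 16232)) + 33432 = (17349 + (-2183 + 16232)) + 33432 = (17349 + 14049) + 33432 = 31398 + 33432 = 64830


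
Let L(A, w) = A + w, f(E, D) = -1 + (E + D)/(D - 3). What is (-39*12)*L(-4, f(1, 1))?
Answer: 2808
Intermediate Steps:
f(E, D) = -1 + (D + E)/(-3 + D)
(-39*12)*L(-4, f(1, 1)) = (-39*12)*(-4 + (3 + 1)/(-3 + 1)) = -468*(-4 + 4/(-2)) = -468*(-4 - 1/2*4) = -468*(-4 - 2) = -468*(-6) = 2808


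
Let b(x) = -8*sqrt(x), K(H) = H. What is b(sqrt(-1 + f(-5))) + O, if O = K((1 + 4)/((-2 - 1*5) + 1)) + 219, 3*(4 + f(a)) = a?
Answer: 1309/6 - 8*3**(3/4)*5**(1/4)*(1 + I)/3 ≈ 209.08 - 9.0898*I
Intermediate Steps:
f(a) = -4 + a/3
O = 1309/6 (O = (1 + 4)/((-2 - 1*5) + 1) + 219 = 5/((-2 - 5) + 1) + 219 = 5/(-7 + 1) + 219 = 5/(-6) + 219 = 5*(-1/6) + 219 = -5/6 + 219 = 1309/6 ≈ 218.17)
b(sqrt(-1 + f(-5))) + O = -8*(-1 + (-4 + (1/3)*(-5)))**(1/4) + 1309/6 = -8*(-1 + (-4 - 5/3))**(1/4) + 1309/6 = -8*(-1 - 17/3)**(1/4) + 1309/6 = -8*(-5)**(1/4)*sqrt(2)*3**(3/4)/3 + 1309/6 = -8*sqrt(2)*3**(3/4)*5**(1/4)*sqrt(I)/3 + 1309/6 = 1309/6 - 8*sqrt(2)*3**(3/4)*5**(1/4)*sqrt(I)/3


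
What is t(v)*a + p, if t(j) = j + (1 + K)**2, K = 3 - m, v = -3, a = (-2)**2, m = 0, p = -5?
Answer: 47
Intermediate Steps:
a = 4
K = 3 (K = 3 - 1*0 = 3 + 0 = 3)
t(j) = 16 + j (t(j) = j + (1 + 3)**2 = j + 4**2 = j + 16 = 16 + j)
t(v)*a + p = (16 - 3)*4 - 5 = 13*4 - 5 = 52 - 5 = 47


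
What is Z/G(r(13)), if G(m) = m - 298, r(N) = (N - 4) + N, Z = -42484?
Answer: 10621/69 ≈ 153.93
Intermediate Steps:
r(N) = -4 + 2*N (r(N) = (-4 + N) + N = -4 + 2*N)
G(m) = -298 + m
Z/G(r(13)) = -42484/(-298 + (-4 + 2*13)) = -42484/(-298 + (-4 + 26)) = -42484/(-298 + 22) = -42484/(-276) = -42484*(-1/276) = 10621/69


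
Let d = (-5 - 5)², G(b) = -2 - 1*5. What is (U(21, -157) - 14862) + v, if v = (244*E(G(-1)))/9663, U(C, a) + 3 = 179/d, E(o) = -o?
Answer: -14362149023/966300 ≈ -14863.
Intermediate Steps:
G(b) = -7 (G(b) = -2 - 5 = -7)
d = 100 (d = (-10)² = 100)
U(C, a) = -121/100 (U(C, a) = -3 + 179/100 = -121/100)
v = 1708/9663 (v = (244*(-1*(-7)))/9663 = (244*7)*(1/9663) = 1708*(1/9663) = 1708/9663 ≈ 0.17676)
(U(21, -157) - 14862) + v = (-121/100 - 14862) + 1708/9663 = -1486321/100 + 1708/9663 = -14362149023/966300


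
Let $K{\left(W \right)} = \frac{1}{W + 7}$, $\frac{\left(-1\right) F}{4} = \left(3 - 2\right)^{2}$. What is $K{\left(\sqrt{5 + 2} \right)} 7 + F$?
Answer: $- \frac{17}{6} - \frac{\sqrt{7}}{6} \approx -3.2743$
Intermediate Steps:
$F = -4$ ($F = - 4 \left(3 - 2\right)^{2} = - 4 \cdot 1^{2} = \left(-4\right) 1 = -4$)
$K{\left(W \right)} = \frac{1}{7 + W}$
$K{\left(\sqrt{5 + 2} \right)} 7 + F = \frac{1}{7 + \sqrt{5 + 2}} \cdot 7 - 4 = \frac{1}{7 + \sqrt{7}} \cdot 7 - 4 = \frac{7}{7 + \sqrt{7}} - 4 = -4 + \frac{7}{7 + \sqrt{7}}$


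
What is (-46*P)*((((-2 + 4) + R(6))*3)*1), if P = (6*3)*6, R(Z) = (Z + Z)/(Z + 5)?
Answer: -506736/11 ≈ -46067.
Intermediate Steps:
R(Z) = 2*Z/(5 + Z) (R(Z) = (2*Z)/(5 + Z) = 2*Z/(5 + Z))
P = 108 (P = 18*6 = 108)
(-46*P)*((((-2 + 4) + R(6))*3)*1) = (-46*108)*((((-2 + 4) + 2*6/(5 + 6))*3)*1) = -4968*(2 + 2*6/11)*3 = -4968*(2 + 2*6*(1/11))*3 = -4968*(2 + 12/11)*3 = -4968*(34/11)*3 = -506736/11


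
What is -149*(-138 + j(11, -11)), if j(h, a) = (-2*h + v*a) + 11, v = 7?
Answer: 33674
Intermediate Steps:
j(h, a) = 11 - 2*h + 7*a (j(h, a) = (-2*h + 7*a) + 11 = 11 - 2*h + 7*a)
-149*(-138 + j(11, -11)) = -149*(-138 + (11 - 2*11 + 7*(-11))) = -149*(-138 + (11 - 22 - 77)) = -149*(-138 - 88) = -149*(-226) = 33674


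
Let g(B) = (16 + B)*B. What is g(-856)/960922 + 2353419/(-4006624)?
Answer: 309735414321/1925026573664 ≈ 0.16090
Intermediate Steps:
g(B) = B*(16 + B)
g(-856)/960922 + 2353419/(-4006624) = -856*(16 - 856)/960922 + 2353419/(-4006624) = -856*(-840)*(1/960922) + 2353419*(-1/4006624) = 719040*(1/960922) - 2353419/4006624 = 359520/480461 - 2353419/4006624 = 309735414321/1925026573664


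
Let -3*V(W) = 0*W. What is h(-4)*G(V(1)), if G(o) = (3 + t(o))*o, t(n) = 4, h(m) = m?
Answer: 0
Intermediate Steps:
V(W) = 0 (V(W) = -0*W = -⅓*0 = 0)
G(o) = 7*o (G(o) = (3 + 4)*o = 7*o)
h(-4)*G(V(1)) = -28*0 = -4*0 = 0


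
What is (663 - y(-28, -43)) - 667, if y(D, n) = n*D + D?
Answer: -1180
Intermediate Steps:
y(D, n) = D + D*n (y(D, n) = D*n + D = D + D*n)
(663 - y(-28, -43)) - 667 = (663 - (-28)*(1 - 43)) - 667 = (663 - (-28)*(-42)) - 667 = (663 - 1*1176) - 667 = (663 - 1176) - 667 = -513 - 667 = -1180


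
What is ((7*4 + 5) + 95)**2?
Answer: 16384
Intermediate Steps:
((7*4 + 5) + 95)**2 = ((28 + 5) + 95)**2 = (33 + 95)**2 = 128**2 = 16384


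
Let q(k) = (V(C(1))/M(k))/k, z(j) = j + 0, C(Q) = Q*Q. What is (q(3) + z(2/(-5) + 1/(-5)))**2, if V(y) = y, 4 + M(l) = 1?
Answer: 1024/2025 ≈ 0.50568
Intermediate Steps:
M(l) = -3 (M(l) = -4 + 1 = -3)
C(Q) = Q**2
z(j) = j
q(k) = -1/(3*k) (q(k) = (1**2/(-3))/k = (1*(-1/3))/k = -1/(3*k))
(q(3) + z(2/(-5) + 1/(-5)))**2 = (-1/3/3 + (2/(-5) + 1/(-5)))**2 = (-1/3*1/3 + (2*(-1/5) + 1*(-1/5)))**2 = (-1/9 + (-2/5 - 1/5))**2 = (-1/9 - 3/5)**2 = (-32/45)**2 = 1024/2025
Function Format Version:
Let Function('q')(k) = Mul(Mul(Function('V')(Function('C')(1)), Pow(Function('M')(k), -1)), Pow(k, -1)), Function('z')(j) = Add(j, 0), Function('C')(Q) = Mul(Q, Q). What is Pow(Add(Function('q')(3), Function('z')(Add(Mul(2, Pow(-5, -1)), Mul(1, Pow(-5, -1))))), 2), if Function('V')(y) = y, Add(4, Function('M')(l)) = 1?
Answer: Rational(1024, 2025) ≈ 0.50568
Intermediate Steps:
Function('M')(l) = -3 (Function('M')(l) = Add(-4, 1) = -3)
Function('C')(Q) = Pow(Q, 2)
Function('z')(j) = j
Function('q')(k) = Mul(Rational(-1, 3), Pow(k, -1)) (Function('q')(k) = Mul(Mul(Pow(1, 2), Pow(-3, -1)), Pow(k, -1)) = Mul(Mul(1, Rational(-1, 3)), Pow(k, -1)) = Mul(Rational(-1, 3), Pow(k, -1)))
Pow(Add(Function('q')(3), Function('z')(Add(Mul(2, Pow(-5, -1)), Mul(1, Pow(-5, -1))))), 2) = Pow(Add(Mul(Rational(-1, 3), Pow(3, -1)), Add(Mul(2, Pow(-5, -1)), Mul(1, Pow(-5, -1)))), 2) = Pow(Add(Mul(Rational(-1, 3), Rational(1, 3)), Add(Mul(2, Rational(-1, 5)), Mul(1, Rational(-1, 5)))), 2) = Pow(Add(Rational(-1, 9), Add(Rational(-2, 5), Rational(-1, 5))), 2) = Pow(Add(Rational(-1, 9), Rational(-3, 5)), 2) = Pow(Rational(-32, 45), 2) = Rational(1024, 2025)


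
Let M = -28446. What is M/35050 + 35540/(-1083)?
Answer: -638242009/18979575 ≈ -33.628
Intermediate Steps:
M/35050 + 35540/(-1083) = -28446/35050 + 35540/(-1083) = -28446*1/35050 + 35540*(-1/1083) = -14223/17525 - 35540/1083 = -638242009/18979575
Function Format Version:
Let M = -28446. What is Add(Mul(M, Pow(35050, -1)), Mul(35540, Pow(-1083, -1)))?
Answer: Rational(-638242009, 18979575) ≈ -33.628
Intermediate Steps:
Add(Mul(M, Pow(35050, -1)), Mul(35540, Pow(-1083, -1))) = Add(Mul(-28446, Pow(35050, -1)), Mul(35540, Pow(-1083, -1))) = Add(Mul(-28446, Rational(1, 35050)), Mul(35540, Rational(-1, 1083))) = Add(Rational(-14223, 17525), Rational(-35540, 1083)) = Rational(-638242009, 18979575)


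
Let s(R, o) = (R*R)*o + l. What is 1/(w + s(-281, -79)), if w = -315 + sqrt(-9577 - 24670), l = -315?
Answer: -6238549/38919493659648 - I*sqrt(34247)/38919493659648 ≈ -1.6029e-7 - 4.7549e-12*I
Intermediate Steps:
s(R, o) = -315 + o*R**2 (s(R, o) = (R*R)*o - 315 = R**2*o - 315 = o*R**2 - 315 = -315 + o*R**2)
w = -315 + I*sqrt(34247) (w = -315 + sqrt(-34247) = -315 + I*sqrt(34247) ≈ -315.0 + 185.06*I)
1/(w + s(-281, -79)) = 1/((-315 + I*sqrt(34247)) + (-315 - 79*(-281)**2)) = 1/((-315 + I*sqrt(34247)) + (-315 - 79*78961)) = 1/((-315 + I*sqrt(34247)) + (-315 - 6237919)) = 1/((-315 + I*sqrt(34247)) - 6238234) = 1/(-6238549 + I*sqrt(34247))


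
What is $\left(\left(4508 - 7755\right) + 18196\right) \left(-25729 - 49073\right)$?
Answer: $-1118215098$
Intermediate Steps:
$\left(\left(4508 - 7755\right) + 18196\right) \left(-25729 - 49073\right) = \left(-3247 + 18196\right) \left(-74802\right) = 14949 \left(-74802\right) = -1118215098$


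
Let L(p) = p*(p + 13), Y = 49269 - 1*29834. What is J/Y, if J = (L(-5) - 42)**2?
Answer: 6724/19435 ≈ 0.34597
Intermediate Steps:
Y = 19435 (Y = 49269 - 29834 = 19435)
L(p) = p*(13 + p)
J = 6724 (J = (-5*(13 - 5) - 42)**2 = (-5*8 - 42)**2 = (-40 - 42)**2 = (-82)**2 = 6724)
J/Y = 6724/19435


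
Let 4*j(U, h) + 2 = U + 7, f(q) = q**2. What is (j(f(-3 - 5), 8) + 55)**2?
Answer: 83521/16 ≈ 5220.1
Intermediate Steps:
j(U, h) = 5/4 + U/4 (j(U, h) = -1/2 + (U + 7)/4 = -1/2 + (7 + U)/4 = -1/2 + (7/4 + U/4) = 5/4 + U/4)
(j(f(-3 - 5), 8) + 55)**2 = ((5/4 + (-3 - 5)**2/4) + 55)**2 = ((5/4 + (1/4)*(-8)**2) + 55)**2 = ((5/4 + (1/4)*64) + 55)**2 = ((5/4 + 16) + 55)**2 = (69/4 + 55)**2 = (289/4)**2 = 83521/16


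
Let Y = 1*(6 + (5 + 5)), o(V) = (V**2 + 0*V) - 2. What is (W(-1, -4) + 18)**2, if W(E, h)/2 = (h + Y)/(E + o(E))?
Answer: 36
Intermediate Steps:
o(V) = -2 + V**2 (o(V) = (V**2 + 0) - 2 = V**2 - 2 = -2 + V**2)
Y = 16 (Y = 1*(6 + 10) = 1*16 = 16)
W(E, h) = 2*(16 + h)/(-2 + E + E**2) (W(E, h) = 2*((h + 16)/(E + (-2 + E**2))) = 2*((16 + h)/(-2 + E + E**2)) = 2*(16 + h)/(-2 + E + E**2))
(W(-1, -4) + 18)**2 = (2*(16 - 4)/(-2 - 1 + (-1)**2) + 18)**2 = (2*12/(-2 - 1 + 1) + 18)**2 = (2*12/(-2) + 18)**2 = (2*(-1/2)*12 + 18)**2 = (-12 + 18)**2 = 6**2 = 36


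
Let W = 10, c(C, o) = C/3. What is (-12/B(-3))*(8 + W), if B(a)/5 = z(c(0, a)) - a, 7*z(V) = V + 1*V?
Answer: -72/5 ≈ -14.400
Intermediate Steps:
c(C, o) = C/3 (c(C, o) = C*(1/3) = C/3)
z(V) = 2*V/7 (z(V) = (V + 1*V)/7 = (V + V)/7 = (2*V)/7 = 2*V/7)
B(a) = -5*a (B(a) = 5*(2*((1/3)*0)/7 - a) = 5*((2/7)*0 - a) = 5*(0 - a) = 5*(-a) = -5*a)
(-12/B(-3))*(8 + W) = (-12/(-5*(-3)))*(8 + 10) = (-12/15)*18 = ((1/15)*(-12))*18 = -4/5*18 = -72/5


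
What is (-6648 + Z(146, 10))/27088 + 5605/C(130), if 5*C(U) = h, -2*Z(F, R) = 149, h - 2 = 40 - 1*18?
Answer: 189744965/162528 ≈ 1167.5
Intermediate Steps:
h = 24 (h = 2 + (40 - 1*18) = 2 + (40 - 18) = 2 + 22 = 24)
Z(F, R) = -149/2 (Z(F, R) = -½*149 = -149/2)
C(U) = 24/5 (C(U) = (⅕)*24 = 24/5)
(-6648 + Z(146, 10))/27088 + 5605/C(130) = (-6648 - 149/2)/27088 + 5605/(24/5) = -13445/2*1/27088 + 5605*(5/24) = -13445/54176 + 28025/24 = 189744965/162528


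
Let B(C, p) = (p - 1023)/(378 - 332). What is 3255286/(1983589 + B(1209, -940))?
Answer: 149743156/91243131 ≈ 1.6411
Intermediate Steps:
B(C, p) = -1023/46 + p/46 (B(C, p) = (-1023 + p)/46 = (-1023 + p)*(1/46) = -1023/46 + p/46)
3255286/(1983589 + B(1209, -940)) = 3255286/(1983589 + (-1023/46 + (1/46)*(-940))) = 3255286/(1983589 + (-1023/46 - 470/23)) = 3255286/(1983589 - 1963/46) = 3255286/(91243131/46) = 3255286*(46/91243131) = 149743156/91243131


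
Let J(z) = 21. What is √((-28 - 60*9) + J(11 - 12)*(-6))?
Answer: I*√694 ≈ 26.344*I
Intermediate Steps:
√((-28 - 60*9) + J(11 - 12)*(-6)) = √((-28 - 60*9) + 21*(-6)) = √((-28 - 540) - 126) = √(-568 - 126) = √(-694) = I*√694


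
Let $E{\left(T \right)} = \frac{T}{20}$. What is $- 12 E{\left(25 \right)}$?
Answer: $-15$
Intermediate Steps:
$E{\left(T \right)} = \frac{T}{20}$ ($E{\left(T \right)} = T \frac{1}{20} = \frac{T}{20}$)
$- 12 E{\left(25 \right)} = - 12 \cdot \frac{1}{20} \cdot 25 = - \frac{12 \cdot 5}{4} = \left(-1\right) 15 = -15$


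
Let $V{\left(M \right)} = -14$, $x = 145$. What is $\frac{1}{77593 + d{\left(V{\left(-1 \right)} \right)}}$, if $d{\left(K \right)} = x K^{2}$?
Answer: $\frac{1}{106013} \approx 9.4328 \cdot 10^{-6}$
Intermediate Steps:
$d{\left(K \right)} = 145 K^{2}$
$\frac{1}{77593 + d{\left(V{\left(-1 \right)} \right)}} = \frac{1}{77593 + 145 \left(-14\right)^{2}} = \frac{1}{77593 + 145 \cdot 196} = \frac{1}{77593 + 28420} = \frac{1}{106013}$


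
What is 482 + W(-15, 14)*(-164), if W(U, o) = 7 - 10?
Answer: 974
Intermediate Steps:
W(U, o) = -3
482 + W(-15, 14)*(-164) = 482 - 3*(-164) = 482 + 492 = 974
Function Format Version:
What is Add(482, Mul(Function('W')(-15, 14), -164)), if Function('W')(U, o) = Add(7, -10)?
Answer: 974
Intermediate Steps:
Function('W')(U, o) = -3
Add(482, Mul(Function('W')(-15, 14), -164)) = Add(482, Mul(-3, -164)) = Add(482, 492) = 974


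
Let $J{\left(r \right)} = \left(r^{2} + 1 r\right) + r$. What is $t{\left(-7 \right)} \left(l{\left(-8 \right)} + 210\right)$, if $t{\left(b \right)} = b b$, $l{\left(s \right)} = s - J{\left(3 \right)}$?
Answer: $9163$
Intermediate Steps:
$J{\left(r \right)} = r^{2} + 2 r$ ($J{\left(r \right)} = \left(r^{2} + r\right) + r = \left(r + r^{2}\right) + r = r^{2} + 2 r$)
$l{\left(s \right)} = -15 + s$ ($l{\left(s \right)} = s - 3 \left(2 + 3\right) = s - 3 \cdot 5 = s - 15 = -15 + s$)
$t{\left(b \right)} = b^{2}$
$t{\left(-7 \right)} \left(l{\left(-8 \right)} + 210\right) = \left(-7\right)^{2} \left(\left(-15 - 8\right) + 210\right) = 49 \left(-23 + 210\right) = 49 \cdot 187 = 9163$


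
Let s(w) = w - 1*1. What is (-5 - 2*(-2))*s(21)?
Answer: -20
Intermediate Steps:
s(w) = -1 + w (s(w) = w - 1 = -1 + w)
(-5 - 2*(-2))*s(21) = (-5 - 2*(-2))*(-1 + 21) = (-5 + 4)*20 = -1*20 = -20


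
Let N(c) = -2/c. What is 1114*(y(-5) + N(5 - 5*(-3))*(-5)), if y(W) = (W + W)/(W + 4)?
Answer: 11697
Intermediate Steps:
y(W) = 2*W/(4 + W) (y(W) = (2*W)/(4 + W) = 2*W/(4 + W))
1114*(y(-5) + N(5 - 5*(-3))*(-5)) = 1114*(2*(-5)/(4 - 5) - 2/(5 - 5*(-3))*(-5)) = 1114*(2*(-5)/(-1) - 2/(5 + 15)*(-5)) = 1114*(2*(-5)*(-1) - 2/20*(-5)) = 1114*(10 - 2*1/20*(-5)) = 1114*(10 - ⅒*(-5)) = 1114*(10 + ½) = 1114*(21/2) = 11697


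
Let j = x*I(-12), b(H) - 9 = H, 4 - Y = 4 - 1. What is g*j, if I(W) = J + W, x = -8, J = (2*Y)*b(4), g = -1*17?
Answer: 1904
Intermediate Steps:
Y = 1 (Y = 4 - (4 - 1) = 4 - 1*3 = 4 - 3 = 1)
g = -17
b(H) = 9 + H
J = 26 (J = (2*1)*(9 + 4) = 2*13 = 26)
I(W) = 26 + W
j = -112 (j = -8*(26 - 12) = -8*14 = -112)
g*j = -17*(-112) = 1904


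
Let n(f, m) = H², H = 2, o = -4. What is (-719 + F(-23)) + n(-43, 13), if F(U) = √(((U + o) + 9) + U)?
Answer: -715 + I*√41 ≈ -715.0 + 6.4031*I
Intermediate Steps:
F(U) = √(5 + 2*U) (F(U) = √(((U - 4) + 9) + U) = √(((-4 + U) + 9) + U) = √((5 + U) + U) = √(5 + 2*U))
n(f, m) = 4 (n(f, m) = 2² = 4)
(-719 + F(-23)) + n(-43, 13) = (-719 + √(5 + 2*(-23))) + 4 = (-719 + √(5 - 46)) + 4 = (-719 + √(-41)) + 4 = (-719 + I*√41) + 4 = -715 + I*√41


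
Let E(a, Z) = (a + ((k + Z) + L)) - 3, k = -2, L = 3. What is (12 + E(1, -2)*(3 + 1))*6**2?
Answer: 0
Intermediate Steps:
E(a, Z) = -2 + Z + a (E(a, Z) = (a + ((-2 + Z) + 3)) - 3 = (a + (1 + Z)) - 3 = (1 + Z + a) - 3 = -2 + Z + a)
(12 + E(1, -2)*(3 + 1))*6**2 = (12 + (-2 - 2 + 1)*(3 + 1))*6**2 = (12 - 3*4)*36 = (12 - 12)*36 = 0*36 = 0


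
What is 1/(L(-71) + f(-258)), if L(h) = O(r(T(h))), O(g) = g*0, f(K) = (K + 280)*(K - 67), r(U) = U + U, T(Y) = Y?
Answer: -1/7150 ≈ -0.00013986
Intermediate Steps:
r(U) = 2*U
f(K) = (-67 + K)*(280 + K) (f(K) = (280 + K)*(-67 + K) = (-67 + K)*(280 + K))
O(g) = 0
L(h) = 0
1/(L(-71) + f(-258)) = 1/(0 + (-18760 + (-258)² + 213*(-258))) = 1/(0 + (-18760 + 66564 - 54954)) = 1/(0 - 7150) = 1/(-7150) = -1/7150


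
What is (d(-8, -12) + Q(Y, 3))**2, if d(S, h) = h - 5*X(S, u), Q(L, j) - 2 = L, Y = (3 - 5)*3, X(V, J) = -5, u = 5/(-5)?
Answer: 81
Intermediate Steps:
u = -1 (u = 5*(-1/5) = -1)
Y = -6 (Y = -2*3 = -6)
Q(L, j) = 2 + L
d(S, h) = 25 + h (d(S, h) = h - 5*(-5) = h + 25 = 25 + h)
(d(-8, -12) + Q(Y, 3))**2 = ((25 - 12) + (2 - 6))**2 = (13 - 4)**2 = 9**2 = 81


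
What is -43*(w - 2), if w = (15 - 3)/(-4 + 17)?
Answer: 602/13 ≈ 46.308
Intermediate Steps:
w = 12/13 ≈ 0.92308
-43*(w - 2) = -43*(12/13 - 2) = -43*(-14/13) = 602/13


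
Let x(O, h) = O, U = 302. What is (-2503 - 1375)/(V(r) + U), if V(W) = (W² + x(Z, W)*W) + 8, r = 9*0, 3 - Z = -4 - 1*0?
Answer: -1939/155 ≈ -12.510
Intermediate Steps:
Z = 7 (Z = 3 - (-4 - 1*0) = 3 - (-4 + 0) = 3 - 1*(-4) = 3 + 4 = 7)
r = 0
V(W) = 8 + W² + 7*W (V(W) = (W² + 7*W) + 8 = 8 + W² + 7*W)
(-2503 - 1375)/(V(r) + U) = (-2503 - 1375)/((8 + 0² + 7*0) + 302) = -3878/((8 + 0 + 0) + 302) = -3878/(8 + 302) = -3878/310 = -3878*1/310 = -1939/155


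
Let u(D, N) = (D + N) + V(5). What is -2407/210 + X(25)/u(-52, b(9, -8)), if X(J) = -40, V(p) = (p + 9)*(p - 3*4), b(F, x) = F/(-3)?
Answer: -119957/10710 ≈ -11.200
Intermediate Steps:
b(F, x) = -F/3 (b(F, x) = F*(-1/3) = -F/3)
V(p) = (-12 + p)*(9 + p) (V(p) = (9 + p)*(p - 12) = (9 + p)*(-12 + p) = (-12 + p)*(9 + p))
u(D, N) = -98 + D + N (u(D, N) = (D + N) + (-108 + 5**2 - 3*5) = (D + N) + (-108 + 25 - 15) = (D + N) - 98 = -98 + D + N)
-2407/210 + X(25)/u(-52, b(9, -8)) = -2407/210 - 40/(-98 - 52 - 1/3*9) = -2407*1/210 - 40/(-98 - 52 - 3) = -2407/210 - 40/(-153) = -2407/210 - 40*(-1/153) = -2407/210 + 40/153 = -119957/10710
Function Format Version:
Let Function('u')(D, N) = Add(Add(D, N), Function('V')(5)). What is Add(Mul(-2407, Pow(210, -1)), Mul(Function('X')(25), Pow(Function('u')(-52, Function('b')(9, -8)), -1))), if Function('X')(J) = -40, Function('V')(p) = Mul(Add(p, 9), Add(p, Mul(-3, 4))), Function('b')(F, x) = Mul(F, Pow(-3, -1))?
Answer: Rational(-119957, 10710) ≈ -11.200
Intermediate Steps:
Function('b')(F, x) = Mul(Rational(-1, 3), F) (Function('b')(F, x) = Mul(F, Rational(-1, 3)) = Mul(Rational(-1, 3), F))
Function('V')(p) = Mul(Add(-12, p), Add(9, p)) (Function('V')(p) = Mul(Add(9, p), Add(p, -12)) = Mul(Add(9, p), Add(-12, p)) = Mul(Add(-12, p), Add(9, p)))
Function('u')(D, N) = Add(-98, D, N) (Function('u')(D, N) = Add(Add(D, N), Add(-108, Pow(5, 2), Mul(-3, 5))) = Add(Add(D, N), Add(-108, 25, -15)) = Add(Add(D, N), -98) = Add(-98, D, N))
Add(Mul(-2407, Pow(210, -1)), Mul(Function('X')(25), Pow(Function('u')(-52, Function('b')(9, -8)), -1))) = Add(Mul(-2407, Pow(210, -1)), Mul(-40, Pow(Add(-98, -52, Mul(Rational(-1, 3), 9)), -1))) = Add(Mul(-2407, Rational(1, 210)), Mul(-40, Pow(Add(-98, -52, -3), -1))) = Add(Rational(-2407, 210), Mul(-40, Pow(-153, -1))) = Add(Rational(-2407, 210), Mul(-40, Rational(-1, 153))) = Add(Rational(-2407, 210), Rational(40, 153)) = Rational(-119957, 10710)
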